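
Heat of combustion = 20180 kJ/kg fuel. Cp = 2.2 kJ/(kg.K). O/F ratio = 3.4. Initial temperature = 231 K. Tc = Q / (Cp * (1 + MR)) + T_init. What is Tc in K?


Tc = 20180 / (2.2 * (1 + 3.4)) + 231 = 2316 K

2316 K


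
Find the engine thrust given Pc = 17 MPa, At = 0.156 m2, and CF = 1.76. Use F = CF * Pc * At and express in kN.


F = 1.76 * 17e6 * 0.156 = 4.6675e+06 N = 4667.5 kN

4667.5 kN


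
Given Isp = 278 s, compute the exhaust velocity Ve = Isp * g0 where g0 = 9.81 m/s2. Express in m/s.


Ve = Isp * g0 = 278 * 9.81 = 2727.2 m/s

2727.2 m/s


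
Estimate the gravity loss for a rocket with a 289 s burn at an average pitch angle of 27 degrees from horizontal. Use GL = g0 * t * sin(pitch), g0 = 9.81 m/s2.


GL = 9.81 * 289 * sin(27 deg) = 1287 m/s

1287 m/s


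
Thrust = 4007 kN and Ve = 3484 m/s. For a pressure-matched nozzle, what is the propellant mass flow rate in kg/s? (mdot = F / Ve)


mdot = F / Ve = 4007000 / 3484 = 1150.1 kg/s

1150.1 kg/s


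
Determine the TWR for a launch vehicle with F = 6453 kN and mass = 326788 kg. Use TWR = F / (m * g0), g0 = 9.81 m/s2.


TWR = 6453000 / (326788 * 9.81) = 2.01

2.01


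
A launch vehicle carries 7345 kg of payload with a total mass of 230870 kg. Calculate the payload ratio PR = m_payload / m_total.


PR = 7345 / 230870 = 0.0318

0.0318


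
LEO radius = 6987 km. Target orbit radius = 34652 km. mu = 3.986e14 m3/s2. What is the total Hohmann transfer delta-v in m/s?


V1 = sqrt(mu/r1) = 7553.07 m/s
dV1 = V1*(sqrt(2*r2/(r1+r2)) - 1) = 2191.27 m/s
V2 = sqrt(mu/r2) = 3391.6 m/s
dV2 = V2*(1 - sqrt(2*r1/(r1+r2))) = 1426.82 m/s
Total dV = 3618 m/s

3618 m/s


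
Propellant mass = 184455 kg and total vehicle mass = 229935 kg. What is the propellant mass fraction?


PMF = 184455 / 229935 = 0.802

0.802


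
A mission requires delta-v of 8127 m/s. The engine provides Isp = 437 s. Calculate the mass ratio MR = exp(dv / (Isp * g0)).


Ve = 437 * 9.81 = 4286.97 m/s
MR = exp(8127 / 4286.97) = 6.658

6.658


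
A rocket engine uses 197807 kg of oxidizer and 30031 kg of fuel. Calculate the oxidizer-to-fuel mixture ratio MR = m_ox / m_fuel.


MR = 197807 / 30031 = 6.59

6.59


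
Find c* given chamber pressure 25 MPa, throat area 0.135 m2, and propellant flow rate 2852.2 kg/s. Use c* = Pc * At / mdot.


c* = 25e6 * 0.135 / 2852.2 = 1183 m/s

1183 m/s


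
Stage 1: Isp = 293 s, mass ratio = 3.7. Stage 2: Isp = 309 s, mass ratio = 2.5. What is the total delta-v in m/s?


dV1 = 293 * 9.81 * ln(3.7) = 3760.6 m/s
dV2 = 309 * 9.81 * ln(2.5) = 2777.5 m/s
Total dV = 3760.6 + 2777.5 = 6538.1 m/s ~ 6538 m/s

6538 m/s


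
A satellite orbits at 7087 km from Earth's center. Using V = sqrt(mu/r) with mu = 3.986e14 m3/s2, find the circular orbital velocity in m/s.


V = sqrt(3.986e14 / 7087000) = 7500 m/s

7500 m/s


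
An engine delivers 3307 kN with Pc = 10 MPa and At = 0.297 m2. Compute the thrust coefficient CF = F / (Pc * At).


CF = 3307000 / (10e6 * 0.297) = 1.11

1.11


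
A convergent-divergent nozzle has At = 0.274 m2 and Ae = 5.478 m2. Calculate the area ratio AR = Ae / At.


AR = 5.478 / 0.274 = 20.0

20.0


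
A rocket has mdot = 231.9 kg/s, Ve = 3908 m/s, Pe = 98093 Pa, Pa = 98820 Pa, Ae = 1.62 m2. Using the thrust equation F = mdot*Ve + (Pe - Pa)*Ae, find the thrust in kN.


F = 231.9 * 3908 + (98093 - 98820) * 1.62 = 905087.0 N = 905.1 kN

905.1 kN


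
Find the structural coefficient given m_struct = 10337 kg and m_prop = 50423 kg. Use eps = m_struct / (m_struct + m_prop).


eps = 10337 / (10337 + 50423) = 0.1701

0.1701


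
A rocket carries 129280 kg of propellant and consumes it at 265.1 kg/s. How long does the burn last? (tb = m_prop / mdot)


tb = 129280 / 265.1 = 487.7 s

487.7 s


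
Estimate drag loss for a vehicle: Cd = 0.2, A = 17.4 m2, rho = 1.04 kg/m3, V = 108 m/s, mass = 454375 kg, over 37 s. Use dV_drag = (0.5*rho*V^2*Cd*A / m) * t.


D = 0.5 * 1.04 * 108^2 * 0.2 * 17.4 = 21107.17 N
a = 21107.17 / 454375 = 0.0465 m/s2
dV = 0.0465 * 37 = 1.7 m/s

1.7 m/s


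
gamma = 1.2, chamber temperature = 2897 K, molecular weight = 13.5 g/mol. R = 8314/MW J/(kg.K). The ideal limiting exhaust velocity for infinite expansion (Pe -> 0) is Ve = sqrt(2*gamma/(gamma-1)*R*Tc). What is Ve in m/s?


R = 8314 / 13.5 = 615.85 J/(kg.K)
Ve = sqrt(2 * 1.2 / (1.2 - 1) * 615.85 * 2897) = 4627 m/s

4627 m/s


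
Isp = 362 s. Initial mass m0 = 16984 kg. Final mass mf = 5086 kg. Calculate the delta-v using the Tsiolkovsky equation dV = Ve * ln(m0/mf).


Ve = 362 * 9.81 = 3551.22 m/s
dV = 3551.22 * ln(16984/5086) = 4282 m/s

4282 m/s


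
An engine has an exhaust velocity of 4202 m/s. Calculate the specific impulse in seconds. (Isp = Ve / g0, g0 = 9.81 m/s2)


Isp = Ve / g0 = 4202 / 9.81 = 428.3 s

428.3 s


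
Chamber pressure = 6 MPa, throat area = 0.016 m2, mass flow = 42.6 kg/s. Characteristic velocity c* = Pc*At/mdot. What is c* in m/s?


c* = 6e6 * 0.016 / 42.6 = 2254 m/s

2254 m/s


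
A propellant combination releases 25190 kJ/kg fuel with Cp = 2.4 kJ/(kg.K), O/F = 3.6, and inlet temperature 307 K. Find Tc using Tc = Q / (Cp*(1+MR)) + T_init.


Tc = 25190 / (2.4 * (1 + 3.6)) + 307 = 2589 K

2589 K


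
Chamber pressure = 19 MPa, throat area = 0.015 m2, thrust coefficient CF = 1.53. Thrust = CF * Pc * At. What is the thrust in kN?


F = 1.53 * 19e6 * 0.015 = 436050.0 N = 436.1 kN

436.1 kN


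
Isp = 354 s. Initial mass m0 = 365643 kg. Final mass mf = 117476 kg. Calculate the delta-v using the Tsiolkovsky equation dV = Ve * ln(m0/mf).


Ve = 354 * 9.81 = 3472.74 m/s
dV = 3472.74 * ln(365643/117476) = 3943 m/s

3943 m/s


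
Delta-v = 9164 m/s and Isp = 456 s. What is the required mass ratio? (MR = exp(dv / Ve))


Ve = 456 * 9.81 = 4473.36 m/s
MR = exp(9164 / 4473.36) = 7.757

7.757


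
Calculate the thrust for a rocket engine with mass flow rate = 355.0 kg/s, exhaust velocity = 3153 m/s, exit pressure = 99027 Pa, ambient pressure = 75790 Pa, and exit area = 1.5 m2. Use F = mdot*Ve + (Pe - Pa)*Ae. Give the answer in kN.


F = 355.0 * 3153 + (99027 - 75790) * 1.5 = 1.1542e+06 N = 1154.2 kN

1154.2 kN


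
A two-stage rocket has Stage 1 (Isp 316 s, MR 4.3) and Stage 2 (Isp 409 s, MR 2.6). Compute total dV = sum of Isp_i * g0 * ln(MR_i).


dV1 = 316 * 9.81 * ln(4.3) = 4521.6 m/s
dV2 = 409 * 9.81 * ln(2.6) = 3833.8 m/s
Total dV = 4521.6 + 3833.8 = 8355.4 m/s ~ 8355 m/s

8355 m/s


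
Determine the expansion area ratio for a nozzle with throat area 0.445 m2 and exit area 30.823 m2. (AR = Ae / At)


AR = 30.823 / 0.445 = 69.3

69.3


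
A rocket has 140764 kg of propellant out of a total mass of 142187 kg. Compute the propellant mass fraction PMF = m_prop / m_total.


PMF = 140764 / 142187 = 0.99

0.99


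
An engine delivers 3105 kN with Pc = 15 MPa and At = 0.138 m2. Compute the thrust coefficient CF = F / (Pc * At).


CF = 3105000 / (15e6 * 0.138) = 1.5

1.5


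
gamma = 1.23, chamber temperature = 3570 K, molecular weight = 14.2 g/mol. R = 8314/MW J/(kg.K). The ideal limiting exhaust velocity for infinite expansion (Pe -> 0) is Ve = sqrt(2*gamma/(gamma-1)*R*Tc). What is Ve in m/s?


R = 8314 / 14.2 = 585.49 J/(kg.K)
Ve = sqrt(2 * 1.23 / (1.23 - 1) * 585.49 * 3570) = 4728 m/s

4728 m/s


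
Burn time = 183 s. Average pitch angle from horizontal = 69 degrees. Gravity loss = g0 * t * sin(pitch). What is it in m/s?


GL = 9.81 * 183 * sin(69 deg) = 1676 m/s

1676 m/s


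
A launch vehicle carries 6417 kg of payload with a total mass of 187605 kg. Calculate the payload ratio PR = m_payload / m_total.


PR = 6417 / 187605 = 0.0342

0.0342


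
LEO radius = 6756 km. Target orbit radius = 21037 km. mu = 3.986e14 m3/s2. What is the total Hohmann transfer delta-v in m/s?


V1 = sqrt(mu/r1) = 7681.11 m/s
dV1 = V1*(sqrt(2*r2/(r1+r2)) - 1) = 1769.57 m/s
V2 = sqrt(mu/r2) = 4352.88 m/s
dV2 = V2*(1 - sqrt(2*r1/(r1+r2))) = 1317.81 m/s
Total dV = 3087 m/s

3087 m/s


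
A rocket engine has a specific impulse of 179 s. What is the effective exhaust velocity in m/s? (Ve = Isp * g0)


Ve = Isp * g0 = 179 * 9.81 = 1756.0 m/s

1756.0 m/s


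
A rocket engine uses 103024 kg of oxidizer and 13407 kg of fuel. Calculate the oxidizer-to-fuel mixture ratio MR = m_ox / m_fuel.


MR = 103024 / 13407 = 7.68

7.68


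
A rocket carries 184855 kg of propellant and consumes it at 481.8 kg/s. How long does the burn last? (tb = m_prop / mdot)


tb = 184855 / 481.8 = 383.7 s

383.7 s


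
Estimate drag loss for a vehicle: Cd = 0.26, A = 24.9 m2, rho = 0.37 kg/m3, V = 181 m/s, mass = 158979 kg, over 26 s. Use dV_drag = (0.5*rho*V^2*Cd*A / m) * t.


D = 0.5 * 0.37 * 181^2 * 0.26 * 24.9 = 39237.52 N
a = 39237.52 / 158979 = 0.2468 m/s2
dV = 0.2468 * 26 = 6.4 m/s

6.4 m/s


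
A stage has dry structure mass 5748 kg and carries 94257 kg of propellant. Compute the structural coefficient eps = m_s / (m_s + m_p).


eps = 5748 / (5748 + 94257) = 0.0575

0.0575


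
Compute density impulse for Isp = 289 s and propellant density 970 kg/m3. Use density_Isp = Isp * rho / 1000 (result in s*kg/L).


rho*Isp = 289 * 970 / 1000 = 280 s*kg/L

280 s*kg/L


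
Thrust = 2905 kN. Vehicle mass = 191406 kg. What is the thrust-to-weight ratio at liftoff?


TWR = 2905000 / (191406 * 9.81) = 1.55

1.55


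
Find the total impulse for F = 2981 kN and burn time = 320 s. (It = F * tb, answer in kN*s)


It = 2981 * 320 = 953920 kN*s

953920 kN*s


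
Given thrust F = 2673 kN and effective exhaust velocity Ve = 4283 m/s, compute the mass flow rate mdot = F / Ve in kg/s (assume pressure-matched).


mdot = F / Ve = 2673000 / 4283 = 624.1 kg/s

624.1 kg/s


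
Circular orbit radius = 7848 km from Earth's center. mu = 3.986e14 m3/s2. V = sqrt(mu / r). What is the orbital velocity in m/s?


V = sqrt(3.986e14 / 7848000) = 7127 m/s

7127 m/s


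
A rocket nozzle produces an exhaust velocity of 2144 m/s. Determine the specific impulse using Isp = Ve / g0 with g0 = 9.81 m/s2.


Isp = Ve / g0 = 2144 / 9.81 = 218.6 s

218.6 s


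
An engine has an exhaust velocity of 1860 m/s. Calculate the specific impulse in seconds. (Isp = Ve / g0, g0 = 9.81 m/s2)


Isp = Ve / g0 = 1860 / 9.81 = 189.6 s

189.6 s


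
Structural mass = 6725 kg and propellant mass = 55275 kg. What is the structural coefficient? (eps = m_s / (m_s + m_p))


eps = 6725 / (6725 + 55275) = 0.1085

0.1085


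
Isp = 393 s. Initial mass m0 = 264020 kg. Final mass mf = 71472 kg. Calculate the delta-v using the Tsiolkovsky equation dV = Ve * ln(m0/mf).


Ve = 393 * 9.81 = 3855.33 m/s
dV = 3855.33 * ln(264020/71472) = 5038 m/s

5038 m/s


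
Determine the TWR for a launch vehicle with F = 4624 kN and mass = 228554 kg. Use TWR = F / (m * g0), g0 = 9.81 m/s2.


TWR = 4624000 / (228554 * 9.81) = 2.06

2.06


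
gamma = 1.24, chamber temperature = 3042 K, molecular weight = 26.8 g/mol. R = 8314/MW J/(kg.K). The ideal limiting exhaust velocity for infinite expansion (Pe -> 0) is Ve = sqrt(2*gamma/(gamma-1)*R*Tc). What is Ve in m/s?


R = 8314 / 26.8 = 310.22 J/(kg.K)
Ve = sqrt(2 * 1.24 / (1.24 - 1) * 310.22 * 3042) = 3123 m/s

3123 m/s


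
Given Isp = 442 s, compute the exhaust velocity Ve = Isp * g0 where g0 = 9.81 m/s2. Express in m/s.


Ve = Isp * g0 = 442 * 9.81 = 4336.0 m/s

4336.0 m/s


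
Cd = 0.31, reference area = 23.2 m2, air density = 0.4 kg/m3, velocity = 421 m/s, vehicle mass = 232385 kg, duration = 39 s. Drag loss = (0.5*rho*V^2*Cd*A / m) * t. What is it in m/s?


D = 0.5 * 0.4 * 421^2 * 0.31 * 23.2 = 254943.45 N
a = 254943.45 / 232385 = 1.0971 m/s2
dV = 1.0971 * 39 = 42.8 m/s

42.8 m/s


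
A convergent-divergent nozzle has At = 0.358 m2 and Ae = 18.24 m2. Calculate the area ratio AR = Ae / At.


AR = 18.24 / 0.358 = 50.9

50.9


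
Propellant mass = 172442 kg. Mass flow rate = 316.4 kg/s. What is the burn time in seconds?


tb = 172442 / 316.4 = 545.0 s

545.0 s


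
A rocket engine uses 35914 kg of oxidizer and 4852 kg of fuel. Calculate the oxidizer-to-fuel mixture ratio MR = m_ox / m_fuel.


MR = 35914 / 4852 = 7.4

7.4


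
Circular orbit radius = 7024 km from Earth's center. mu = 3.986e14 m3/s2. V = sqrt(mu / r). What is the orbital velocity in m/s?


V = sqrt(3.986e14 / 7024000) = 7533 m/s

7533 m/s


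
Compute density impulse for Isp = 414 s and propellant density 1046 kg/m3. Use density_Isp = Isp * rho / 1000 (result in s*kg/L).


rho*Isp = 414 * 1046 / 1000 = 433 s*kg/L

433 s*kg/L


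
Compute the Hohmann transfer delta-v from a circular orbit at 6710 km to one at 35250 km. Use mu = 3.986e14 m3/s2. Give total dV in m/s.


V1 = sqrt(mu/r1) = 7707.39 m/s
dV1 = V1*(sqrt(2*r2/(r1+r2)) - 1) = 2283.04 m/s
V2 = sqrt(mu/r2) = 3362.71 m/s
dV2 = V2*(1 - sqrt(2*r1/(r1+r2))) = 1460.98 m/s
Total dV = 3744 m/s

3744 m/s


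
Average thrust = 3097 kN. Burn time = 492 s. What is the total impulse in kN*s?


It = 3097 * 492 = 1523724 kN*s

1523724 kN*s


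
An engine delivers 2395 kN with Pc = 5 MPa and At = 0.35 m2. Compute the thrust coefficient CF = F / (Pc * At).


CF = 2395000 / (5e6 * 0.35) = 1.37

1.37


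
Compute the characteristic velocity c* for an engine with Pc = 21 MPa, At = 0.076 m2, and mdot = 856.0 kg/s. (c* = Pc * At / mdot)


c* = 21e6 * 0.076 / 856.0 = 1864 m/s

1864 m/s


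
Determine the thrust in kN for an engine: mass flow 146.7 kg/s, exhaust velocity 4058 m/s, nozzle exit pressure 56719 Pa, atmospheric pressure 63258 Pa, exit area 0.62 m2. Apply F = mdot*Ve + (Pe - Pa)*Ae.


F = 146.7 * 4058 + (56719 - 63258) * 0.62 = 591254.0 N = 591.3 kN

591.3 kN


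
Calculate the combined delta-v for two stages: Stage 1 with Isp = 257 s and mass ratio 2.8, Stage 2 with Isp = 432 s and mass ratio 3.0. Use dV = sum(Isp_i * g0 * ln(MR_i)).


dV1 = 257 * 9.81 * ln(2.8) = 2595.8 m/s
dV2 = 432 * 9.81 * ln(3.0) = 4655.8 m/s
Total dV = 2595.8 + 4655.8 = 7251.6 m/s ~ 7252 m/s

7252 m/s


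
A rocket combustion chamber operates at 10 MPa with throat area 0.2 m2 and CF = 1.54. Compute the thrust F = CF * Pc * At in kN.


F = 1.54 * 10e6 * 0.2 = 3.0800e+06 N = 3080.0 kN

3080.0 kN


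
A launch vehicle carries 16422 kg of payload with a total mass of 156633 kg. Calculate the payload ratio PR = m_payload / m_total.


PR = 16422 / 156633 = 0.1048

0.1048


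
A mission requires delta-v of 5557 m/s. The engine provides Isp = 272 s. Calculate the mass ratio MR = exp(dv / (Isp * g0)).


Ve = 272 * 9.81 = 2668.32 m/s
MR = exp(5557 / 2668.32) = 8.025

8.025


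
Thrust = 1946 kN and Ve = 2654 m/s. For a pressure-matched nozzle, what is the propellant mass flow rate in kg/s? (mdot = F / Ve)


mdot = F / Ve = 1946000 / 2654 = 733.2 kg/s

733.2 kg/s


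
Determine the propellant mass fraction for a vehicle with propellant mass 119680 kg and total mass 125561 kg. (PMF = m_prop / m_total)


PMF = 119680 / 125561 = 0.953

0.953


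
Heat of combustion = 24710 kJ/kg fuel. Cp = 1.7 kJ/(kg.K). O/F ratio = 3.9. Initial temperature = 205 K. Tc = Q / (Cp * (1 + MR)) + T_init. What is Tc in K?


Tc = 24710 / (1.7 * (1 + 3.9)) + 205 = 3171 K

3171 K


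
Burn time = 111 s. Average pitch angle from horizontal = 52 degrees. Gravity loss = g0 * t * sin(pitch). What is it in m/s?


GL = 9.81 * 111 * sin(52 deg) = 858 m/s

858 m/s


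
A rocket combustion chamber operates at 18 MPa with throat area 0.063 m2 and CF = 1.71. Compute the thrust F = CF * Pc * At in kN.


F = 1.71 * 18e6 * 0.063 = 1.9391e+06 N = 1939.1 kN

1939.1 kN


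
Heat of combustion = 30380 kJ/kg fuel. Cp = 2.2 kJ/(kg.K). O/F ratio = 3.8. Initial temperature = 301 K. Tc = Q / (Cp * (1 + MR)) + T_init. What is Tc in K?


Tc = 30380 / (2.2 * (1 + 3.8)) + 301 = 3178 K

3178 K


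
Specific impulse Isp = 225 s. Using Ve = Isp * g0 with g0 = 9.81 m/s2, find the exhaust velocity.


Ve = Isp * g0 = 225 * 9.81 = 2207.2 m/s

2207.2 m/s


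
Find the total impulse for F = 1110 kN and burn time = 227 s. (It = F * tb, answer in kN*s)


It = 1110 * 227 = 251970 kN*s

251970 kN*s


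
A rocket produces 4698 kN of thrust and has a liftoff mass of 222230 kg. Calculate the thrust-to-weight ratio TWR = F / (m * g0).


TWR = 4698000 / (222230 * 9.81) = 2.15

2.15


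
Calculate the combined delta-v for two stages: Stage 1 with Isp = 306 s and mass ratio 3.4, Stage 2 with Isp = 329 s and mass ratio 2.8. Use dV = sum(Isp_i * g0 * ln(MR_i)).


dV1 = 306 * 9.81 * ln(3.4) = 3673.6 m/s
dV2 = 329 * 9.81 * ln(2.8) = 3323.1 m/s
Total dV = 3673.6 + 3323.1 = 6996.7 m/s ~ 6997 m/s

6997 m/s


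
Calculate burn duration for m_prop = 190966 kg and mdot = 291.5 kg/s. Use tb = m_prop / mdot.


tb = 190966 / 291.5 = 655.1 s

655.1 s


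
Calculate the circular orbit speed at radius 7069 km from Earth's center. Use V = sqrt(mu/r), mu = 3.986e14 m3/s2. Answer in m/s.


V = sqrt(3.986e14 / 7069000) = 7509 m/s

7509 m/s


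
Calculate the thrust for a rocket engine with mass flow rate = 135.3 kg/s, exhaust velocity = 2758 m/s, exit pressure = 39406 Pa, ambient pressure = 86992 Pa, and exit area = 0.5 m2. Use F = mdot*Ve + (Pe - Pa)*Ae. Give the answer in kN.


F = 135.3 * 2758 + (39406 - 86992) * 0.5 = 349364.0 N = 349.4 kN

349.4 kN


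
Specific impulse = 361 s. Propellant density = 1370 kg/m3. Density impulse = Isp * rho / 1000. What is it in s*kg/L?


rho*Isp = 361 * 1370 / 1000 = 495 s*kg/L

495 s*kg/L


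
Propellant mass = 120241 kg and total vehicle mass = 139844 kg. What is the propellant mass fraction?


PMF = 120241 / 139844 = 0.86

0.86


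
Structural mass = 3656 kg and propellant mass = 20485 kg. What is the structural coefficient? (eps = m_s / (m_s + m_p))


eps = 3656 / (3656 + 20485) = 0.1514

0.1514


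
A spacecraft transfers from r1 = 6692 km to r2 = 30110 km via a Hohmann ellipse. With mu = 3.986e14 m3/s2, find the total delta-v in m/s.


V1 = sqrt(mu/r1) = 7717.75 m/s
dV1 = V1*(sqrt(2*r2/(r1+r2)) - 1) = 2154.71 m/s
V2 = sqrt(mu/r2) = 3638.42 m/s
dV2 = V2*(1 - sqrt(2*r1/(r1+r2))) = 1444.25 m/s
Total dV = 3599 m/s

3599 m/s


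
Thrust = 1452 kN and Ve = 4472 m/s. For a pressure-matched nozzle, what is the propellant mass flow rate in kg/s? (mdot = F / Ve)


mdot = F / Ve = 1452000 / 4472 = 324.7 kg/s

324.7 kg/s


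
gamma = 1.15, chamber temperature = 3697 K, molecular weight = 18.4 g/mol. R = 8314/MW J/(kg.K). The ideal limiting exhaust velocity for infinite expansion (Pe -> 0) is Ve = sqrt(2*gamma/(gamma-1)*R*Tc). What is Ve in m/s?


R = 8314 / 18.4 = 451.85 J/(kg.K)
Ve = sqrt(2 * 1.15 / (1.15 - 1) * 451.85 * 3697) = 5061 m/s

5061 m/s


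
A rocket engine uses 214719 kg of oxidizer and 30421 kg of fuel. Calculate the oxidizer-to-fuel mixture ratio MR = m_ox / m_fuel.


MR = 214719 / 30421 = 7.06

7.06


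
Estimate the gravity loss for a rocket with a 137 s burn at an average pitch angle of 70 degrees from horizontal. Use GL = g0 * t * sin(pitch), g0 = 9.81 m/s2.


GL = 9.81 * 137 * sin(70 deg) = 1263 m/s

1263 m/s


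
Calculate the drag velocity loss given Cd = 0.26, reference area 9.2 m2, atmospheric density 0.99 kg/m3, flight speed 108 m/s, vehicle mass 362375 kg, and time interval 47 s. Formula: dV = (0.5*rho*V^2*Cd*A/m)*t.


D = 0.5 * 0.99 * 108^2 * 0.26 * 9.2 = 13810.64 N
a = 13810.64 / 362375 = 0.0381 m/s2
dV = 0.0381 * 47 = 1.8 m/s

1.8 m/s


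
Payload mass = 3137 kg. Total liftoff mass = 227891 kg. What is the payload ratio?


PR = 3137 / 227891 = 0.0138

0.0138


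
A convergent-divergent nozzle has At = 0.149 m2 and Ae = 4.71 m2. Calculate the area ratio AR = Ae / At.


AR = 4.71 / 0.149 = 31.6

31.6


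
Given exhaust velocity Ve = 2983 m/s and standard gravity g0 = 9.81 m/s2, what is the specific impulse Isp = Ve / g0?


Isp = Ve / g0 = 2983 / 9.81 = 304.1 s

304.1 s


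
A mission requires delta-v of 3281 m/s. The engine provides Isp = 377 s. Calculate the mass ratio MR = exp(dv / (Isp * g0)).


Ve = 377 * 9.81 = 3698.37 m/s
MR = exp(3281 / 3698.37) = 2.428

2.428


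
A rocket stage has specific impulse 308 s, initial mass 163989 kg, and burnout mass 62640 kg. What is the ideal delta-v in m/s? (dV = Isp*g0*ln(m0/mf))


Ve = 308 * 9.81 = 3021.48 m/s
dV = 3021.48 * ln(163989/62640) = 2908 m/s

2908 m/s


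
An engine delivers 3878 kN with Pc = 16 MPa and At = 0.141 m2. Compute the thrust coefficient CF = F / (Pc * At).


CF = 3878000 / (16e6 * 0.141) = 1.72

1.72


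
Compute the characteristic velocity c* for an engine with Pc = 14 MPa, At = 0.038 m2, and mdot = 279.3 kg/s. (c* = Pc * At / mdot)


c* = 14e6 * 0.038 / 279.3 = 1905 m/s

1905 m/s


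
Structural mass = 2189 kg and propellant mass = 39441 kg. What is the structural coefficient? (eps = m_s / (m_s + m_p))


eps = 2189 / (2189 + 39441) = 0.0526

0.0526


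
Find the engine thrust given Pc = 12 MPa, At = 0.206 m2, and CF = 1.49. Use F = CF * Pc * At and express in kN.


F = 1.49 * 12e6 * 0.206 = 3.6833e+06 N = 3683.3 kN

3683.3 kN


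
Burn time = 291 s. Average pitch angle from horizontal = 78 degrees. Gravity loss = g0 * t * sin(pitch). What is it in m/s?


GL = 9.81 * 291 * sin(78 deg) = 2792 m/s

2792 m/s


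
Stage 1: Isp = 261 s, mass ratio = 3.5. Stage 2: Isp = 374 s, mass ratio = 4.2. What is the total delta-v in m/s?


dV1 = 261 * 9.81 * ln(3.5) = 3207.6 m/s
dV2 = 374 * 9.81 * ln(4.2) = 5265.2 m/s
Total dV = 3207.6 + 5265.2 = 8472.8 m/s ~ 8473 m/s

8473 m/s


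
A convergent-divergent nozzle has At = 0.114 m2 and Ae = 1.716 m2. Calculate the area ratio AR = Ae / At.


AR = 1.716 / 0.114 = 15.1

15.1


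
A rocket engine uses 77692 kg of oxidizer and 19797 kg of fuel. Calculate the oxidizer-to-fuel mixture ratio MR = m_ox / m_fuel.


MR = 77692 / 19797 = 3.92

3.92


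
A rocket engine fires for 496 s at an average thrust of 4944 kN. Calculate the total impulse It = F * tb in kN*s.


It = 4944 * 496 = 2452224 kN*s

2452224 kN*s


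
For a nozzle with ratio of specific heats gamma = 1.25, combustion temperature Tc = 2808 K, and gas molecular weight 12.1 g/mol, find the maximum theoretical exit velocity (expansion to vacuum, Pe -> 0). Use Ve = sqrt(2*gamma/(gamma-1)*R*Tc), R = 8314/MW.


R = 8314 / 12.1 = 687.11 J/(kg.K)
Ve = sqrt(2 * 1.25 / (1.25 - 1) * 687.11 * 2808) = 4392 m/s

4392 m/s


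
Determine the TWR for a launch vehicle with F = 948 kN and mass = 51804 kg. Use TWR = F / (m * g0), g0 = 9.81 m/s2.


TWR = 948000 / (51804 * 9.81) = 1.87

1.87


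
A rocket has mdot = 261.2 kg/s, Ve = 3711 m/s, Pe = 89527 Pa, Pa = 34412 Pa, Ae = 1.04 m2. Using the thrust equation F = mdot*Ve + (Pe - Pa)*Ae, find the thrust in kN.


F = 261.2 * 3711 + (89527 - 34412) * 1.04 = 1.0266e+06 N = 1026.6 kN

1026.6 kN


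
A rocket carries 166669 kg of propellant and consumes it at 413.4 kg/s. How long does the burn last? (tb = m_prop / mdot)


tb = 166669 / 413.4 = 403.2 s

403.2 s


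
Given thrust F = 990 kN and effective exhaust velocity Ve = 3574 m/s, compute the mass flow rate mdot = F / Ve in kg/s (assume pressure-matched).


mdot = F / Ve = 990000 / 3574 = 277.0 kg/s

277.0 kg/s


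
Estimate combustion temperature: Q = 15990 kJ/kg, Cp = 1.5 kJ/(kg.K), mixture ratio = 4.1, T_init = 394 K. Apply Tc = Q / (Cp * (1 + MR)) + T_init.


Tc = 15990 / (1.5 * (1 + 4.1)) + 394 = 2484 K

2484 K


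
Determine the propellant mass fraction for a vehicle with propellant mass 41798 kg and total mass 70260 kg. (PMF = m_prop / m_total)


PMF = 41798 / 70260 = 0.595

0.595


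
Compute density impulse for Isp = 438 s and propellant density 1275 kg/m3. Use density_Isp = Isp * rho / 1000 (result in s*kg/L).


rho*Isp = 438 * 1275 / 1000 = 558 s*kg/L

558 s*kg/L


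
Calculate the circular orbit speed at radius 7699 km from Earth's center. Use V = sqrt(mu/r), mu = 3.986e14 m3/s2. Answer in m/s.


V = sqrt(3.986e14 / 7699000) = 7195 m/s

7195 m/s


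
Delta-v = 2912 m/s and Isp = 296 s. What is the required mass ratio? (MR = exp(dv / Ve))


Ve = 296 * 9.81 = 2903.76 m/s
MR = exp(2912 / 2903.76) = 2.726

2.726


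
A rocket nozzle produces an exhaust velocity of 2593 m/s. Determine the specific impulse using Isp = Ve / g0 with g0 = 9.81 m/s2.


Isp = Ve / g0 = 2593 / 9.81 = 264.3 s

264.3 s


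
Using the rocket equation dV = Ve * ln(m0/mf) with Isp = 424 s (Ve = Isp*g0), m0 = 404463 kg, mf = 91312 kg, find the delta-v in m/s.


Ve = 424 * 9.81 = 4159.44 m/s
dV = 4159.44 * ln(404463/91312) = 6190 m/s

6190 m/s


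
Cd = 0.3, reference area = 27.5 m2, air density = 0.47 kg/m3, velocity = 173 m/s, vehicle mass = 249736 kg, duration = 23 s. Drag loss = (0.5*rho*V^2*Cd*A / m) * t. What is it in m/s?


D = 0.5 * 0.47 * 173^2 * 0.3 * 27.5 = 58024.85 N
a = 58024.85 / 249736 = 0.2323 m/s2
dV = 0.2323 * 23 = 5.3 m/s

5.3 m/s


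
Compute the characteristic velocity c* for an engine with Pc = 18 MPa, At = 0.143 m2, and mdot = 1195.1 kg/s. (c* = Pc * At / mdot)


c* = 18e6 * 0.143 / 1195.1 = 2154 m/s

2154 m/s


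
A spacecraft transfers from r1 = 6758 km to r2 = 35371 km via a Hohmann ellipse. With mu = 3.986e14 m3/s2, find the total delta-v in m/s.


V1 = sqrt(mu/r1) = 7679.97 m/s
dV1 = V1*(sqrt(2*r2/(r1+r2)) - 1) = 2271.97 m/s
V2 = sqrt(mu/r2) = 3356.95 m/s
dV2 = V2*(1 - sqrt(2*r1/(r1+r2))) = 1455.53 m/s
Total dV = 3727 m/s

3727 m/s


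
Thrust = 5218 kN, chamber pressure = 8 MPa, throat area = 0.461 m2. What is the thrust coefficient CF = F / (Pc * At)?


CF = 5218000 / (8e6 * 0.461) = 1.41

1.41


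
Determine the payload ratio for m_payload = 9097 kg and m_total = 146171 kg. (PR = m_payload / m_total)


PR = 9097 / 146171 = 0.0622

0.0622


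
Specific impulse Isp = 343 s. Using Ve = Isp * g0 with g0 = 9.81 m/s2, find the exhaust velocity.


Ve = Isp * g0 = 343 * 9.81 = 3364.8 m/s

3364.8 m/s


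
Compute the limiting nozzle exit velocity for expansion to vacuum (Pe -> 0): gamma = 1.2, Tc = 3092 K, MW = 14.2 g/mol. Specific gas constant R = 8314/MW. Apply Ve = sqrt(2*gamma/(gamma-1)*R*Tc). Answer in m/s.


R = 8314 / 14.2 = 585.49 J/(kg.K)
Ve = sqrt(2 * 1.2 / (1.2 - 1) * 585.49 * 3092) = 4661 m/s

4661 m/s


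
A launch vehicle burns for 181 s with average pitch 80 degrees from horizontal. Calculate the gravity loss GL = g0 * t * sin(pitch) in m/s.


GL = 9.81 * 181 * sin(80 deg) = 1749 m/s

1749 m/s


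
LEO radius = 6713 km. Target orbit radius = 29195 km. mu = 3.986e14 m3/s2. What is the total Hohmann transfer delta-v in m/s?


V1 = sqrt(mu/r1) = 7705.67 m/s
dV1 = V1*(sqrt(2*r2/(r1+r2)) - 1) = 2120.49 m/s
V2 = sqrt(mu/r2) = 3695.0 m/s
dV2 = V2*(1 - sqrt(2*r1/(r1+r2))) = 1435.6 m/s
Total dV = 3556 m/s

3556 m/s


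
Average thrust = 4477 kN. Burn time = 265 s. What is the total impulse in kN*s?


It = 4477 * 265 = 1186405 kN*s

1186405 kN*s


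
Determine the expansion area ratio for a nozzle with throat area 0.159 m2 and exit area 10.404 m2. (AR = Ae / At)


AR = 10.404 / 0.159 = 65.4

65.4


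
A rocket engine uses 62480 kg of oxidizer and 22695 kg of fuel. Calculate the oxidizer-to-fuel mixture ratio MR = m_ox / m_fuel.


MR = 62480 / 22695 = 2.75

2.75


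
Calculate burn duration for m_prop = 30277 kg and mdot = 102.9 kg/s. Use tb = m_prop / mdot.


tb = 30277 / 102.9 = 294.2 s

294.2 s


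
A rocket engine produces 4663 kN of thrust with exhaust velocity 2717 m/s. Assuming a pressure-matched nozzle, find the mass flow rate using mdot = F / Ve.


mdot = F / Ve = 4663000 / 2717 = 1716.2 kg/s

1716.2 kg/s


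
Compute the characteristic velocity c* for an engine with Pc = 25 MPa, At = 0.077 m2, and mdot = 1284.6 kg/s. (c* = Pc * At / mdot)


c* = 25e6 * 0.077 / 1284.6 = 1499 m/s

1499 m/s


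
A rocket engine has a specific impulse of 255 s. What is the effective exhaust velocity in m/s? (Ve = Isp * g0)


Ve = Isp * g0 = 255 * 9.81 = 2501.6 m/s

2501.6 m/s


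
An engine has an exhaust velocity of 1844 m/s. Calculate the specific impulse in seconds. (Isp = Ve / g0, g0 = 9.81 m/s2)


Isp = Ve / g0 = 1844 / 9.81 = 188.0 s

188.0 s


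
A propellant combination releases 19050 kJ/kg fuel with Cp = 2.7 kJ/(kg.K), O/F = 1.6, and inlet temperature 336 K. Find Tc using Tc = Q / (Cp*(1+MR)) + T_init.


Tc = 19050 / (2.7 * (1 + 1.6)) + 336 = 3050 K

3050 K


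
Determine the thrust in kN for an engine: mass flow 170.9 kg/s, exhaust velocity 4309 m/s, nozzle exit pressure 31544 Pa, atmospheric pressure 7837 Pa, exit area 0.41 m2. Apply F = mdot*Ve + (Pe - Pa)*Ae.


F = 170.9 * 4309 + (31544 - 7837) * 0.41 = 746128.0 N = 746.1 kN

746.1 kN


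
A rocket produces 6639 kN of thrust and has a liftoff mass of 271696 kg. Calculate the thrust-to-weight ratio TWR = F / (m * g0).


TWR = 6639000 / (271696 * 9.81) = 2.49

2.49


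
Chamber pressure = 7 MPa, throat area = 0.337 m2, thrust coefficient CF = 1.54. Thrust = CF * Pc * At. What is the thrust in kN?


F = 1.54 * 7e6 * 0.337 = 3.6329e+06 N = 3632.9 kN

3632.9 kN


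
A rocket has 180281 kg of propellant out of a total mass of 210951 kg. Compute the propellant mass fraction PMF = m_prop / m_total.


PMF = 180281 / 210951 = 0.855

0.855


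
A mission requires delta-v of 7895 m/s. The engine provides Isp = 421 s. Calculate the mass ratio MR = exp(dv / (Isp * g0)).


Ve = 421 * 9.81 = 4130.01 m/s
MR = exp(7895 / 4130.01) = 6.764

6.764


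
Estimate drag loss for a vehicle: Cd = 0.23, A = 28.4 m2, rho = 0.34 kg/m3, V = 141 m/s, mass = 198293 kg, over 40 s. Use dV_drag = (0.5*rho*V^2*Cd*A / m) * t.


D = 0.5 * 0.34 * 141^2 * 0.23 * 28.4 = 22076.66 N
a = 22076.66 / 198293 = 0.1113 m/s2
dV = 0.1113 * 40 = 4.5 m/s

4.5 m/s


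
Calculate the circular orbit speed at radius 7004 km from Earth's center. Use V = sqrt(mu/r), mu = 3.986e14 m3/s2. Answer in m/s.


V = sqrt(3.986e14 / 7004000) = 7544 m/s

7544 m/s


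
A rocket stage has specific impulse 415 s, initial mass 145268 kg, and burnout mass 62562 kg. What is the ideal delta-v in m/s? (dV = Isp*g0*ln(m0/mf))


Ve = 415 * 9.81 = 4071.15 m/s
dV = 4071.15 * ln(145268/62562) = 3430 m/s

3430 m/s


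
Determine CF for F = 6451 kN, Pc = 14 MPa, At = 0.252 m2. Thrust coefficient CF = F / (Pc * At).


CF = 6451000 / (14e6 * 0.252) = 1.83

1.83


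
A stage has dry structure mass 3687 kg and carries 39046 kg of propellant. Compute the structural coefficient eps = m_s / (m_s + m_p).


eps = 3687 / (3687 + 39046) = 0.0863

0.0863


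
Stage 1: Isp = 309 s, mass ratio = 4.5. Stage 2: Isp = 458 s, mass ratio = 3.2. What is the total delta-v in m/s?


dV1 = 309 * 9.81 * ln(4.5) = 4559.3 m/s
dV2 = 458 * 9.81 * ln(3.2) = 5226.0 m/s
Total dV = 4559.3 + 5226.0 = 9785.3 m/s ~ 9785 m/s

9785 m/s


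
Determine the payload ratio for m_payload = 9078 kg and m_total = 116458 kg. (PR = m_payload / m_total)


PR = 9078 / 116458 = 0.078

0.078


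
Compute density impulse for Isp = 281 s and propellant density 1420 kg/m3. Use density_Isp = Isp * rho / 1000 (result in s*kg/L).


rho*Isp = 281 * 1420 / 1000 = 399 s*kg/L

399 s*kg/L


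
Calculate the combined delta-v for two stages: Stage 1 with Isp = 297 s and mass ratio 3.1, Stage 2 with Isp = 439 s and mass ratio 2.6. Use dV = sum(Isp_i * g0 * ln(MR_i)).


dV1 = 297 * 9.81 * ln(3.1) = 3296.4 m/s
dV2 = 439 * 9.81 * ln(2.6) = 4115.0 m/s
Total dV = 3296.4 + 4115.0 = 7411.4 m/s ~ 7411 m/s

7411 m/s


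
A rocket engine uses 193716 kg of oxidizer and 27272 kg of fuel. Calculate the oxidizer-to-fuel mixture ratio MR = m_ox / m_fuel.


MR = 193716 / 27272 = 7.1

7.1


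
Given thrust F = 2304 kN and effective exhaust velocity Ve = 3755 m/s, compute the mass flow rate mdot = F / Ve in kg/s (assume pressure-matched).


mdot = F / Ve = 2304000 / 3755 = 613.6 kg/s

613.6 kg/s


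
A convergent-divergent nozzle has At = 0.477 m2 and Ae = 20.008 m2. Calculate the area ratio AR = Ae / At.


AR = 20.008 / 0.477 = 41.9

41.9


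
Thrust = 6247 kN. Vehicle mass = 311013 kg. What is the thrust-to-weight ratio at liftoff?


TWR = 6247000 / (311013 * 9.81) = 2.05

2.05


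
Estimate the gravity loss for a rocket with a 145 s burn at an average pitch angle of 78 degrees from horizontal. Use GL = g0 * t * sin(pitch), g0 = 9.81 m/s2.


GL = 9.81 * 145 * sin(78 deg) = 1391 m/s

1391 m/s


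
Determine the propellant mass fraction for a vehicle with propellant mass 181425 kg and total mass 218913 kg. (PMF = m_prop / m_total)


PMF = 181425 / 218913 = 0.829

0.829


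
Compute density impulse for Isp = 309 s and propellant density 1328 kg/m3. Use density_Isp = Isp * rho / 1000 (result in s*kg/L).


rho*Isp = 309 * 1328 / 1000 = 410 s*kg/L

410 s*kg/L


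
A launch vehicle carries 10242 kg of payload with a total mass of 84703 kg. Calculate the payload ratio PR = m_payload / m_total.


PR = 10242 / 84703 = 0.1209

0.1209


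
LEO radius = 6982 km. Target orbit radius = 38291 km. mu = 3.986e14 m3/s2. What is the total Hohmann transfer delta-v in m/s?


V1 = sqrt(mu/r1) = 7555.77 m/s
dV1 = V1*(sqrt(2*r2/(r1+r2)) - 1) = 2271.26 m/s
V2 = sqrt(mu/r2) = 3226.42 m/s
dV2 = V2*(1 - sqrt(2*r1/(r1+r2))) = 1434.55 m/s
Total dV = 3706 m/s

3706 m/s


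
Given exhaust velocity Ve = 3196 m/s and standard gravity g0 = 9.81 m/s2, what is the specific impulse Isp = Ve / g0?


Isp = Ve / g0 = 3196 / 9.81 = 325.8 s

325.8 s


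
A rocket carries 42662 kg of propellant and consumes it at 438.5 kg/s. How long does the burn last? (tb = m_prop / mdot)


tb = 42662 / 438.5 = 97.3 s

97.3 s


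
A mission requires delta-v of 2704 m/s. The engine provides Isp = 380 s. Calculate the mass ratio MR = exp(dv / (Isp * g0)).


Ve = 380 * 9.81 = 3727.8 m/s
MR = exp(2704 / 3727.8) = 2.065

2.065


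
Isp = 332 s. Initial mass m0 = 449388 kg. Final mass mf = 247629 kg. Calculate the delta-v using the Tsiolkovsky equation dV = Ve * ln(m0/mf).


Ve = 332 * 9.81 = 3256.92 m/s
dV = 3256.92 * ln(449388/247629) = 1941 m/s

1941 m/s


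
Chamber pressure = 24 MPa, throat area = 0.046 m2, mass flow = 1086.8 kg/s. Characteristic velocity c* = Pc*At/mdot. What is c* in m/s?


c* = 24e6 * 0.046 / 1086.8 = 1016 m/s

1016 m/s


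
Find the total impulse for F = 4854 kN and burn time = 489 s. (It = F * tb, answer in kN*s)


It = 4854 * 489 = 2373606 kN*s

2373606 kN*s


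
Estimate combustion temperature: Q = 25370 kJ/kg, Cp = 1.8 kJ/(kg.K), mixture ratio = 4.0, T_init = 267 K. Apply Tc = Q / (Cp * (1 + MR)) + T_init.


Tc = 25370 / (1.8 * (1 + 4.0)) + 267 = 3086 K

3086 K


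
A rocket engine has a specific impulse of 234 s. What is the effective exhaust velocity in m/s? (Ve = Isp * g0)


Ve = Isp * g0 = 234 * 9.81 = 2295.5 m/s

2295.5 m/s


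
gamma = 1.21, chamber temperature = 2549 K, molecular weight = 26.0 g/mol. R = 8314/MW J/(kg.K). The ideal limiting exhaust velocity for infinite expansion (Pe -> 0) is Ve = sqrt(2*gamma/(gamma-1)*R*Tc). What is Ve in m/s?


R = 8314 / 26.0 = 319.77 J/(kg.K)
Ve = sqrt(2 * 1.21 / (1.21 - 1) * 319.77 * 2549) = 3065 m/s

3065 m/s


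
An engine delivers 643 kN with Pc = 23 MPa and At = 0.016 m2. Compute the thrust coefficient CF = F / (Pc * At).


CF = 643000 / (23e6 * 0.016) = 1.75

1.75


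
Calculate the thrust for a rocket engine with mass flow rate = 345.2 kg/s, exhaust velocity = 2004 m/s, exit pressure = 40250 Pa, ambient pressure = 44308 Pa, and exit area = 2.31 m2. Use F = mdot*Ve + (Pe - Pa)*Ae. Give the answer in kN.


F = 345.2 * 2004 + (40250 - 44308) * 2.31 = 682407.0 N = 682.4 kN

682.4 kN


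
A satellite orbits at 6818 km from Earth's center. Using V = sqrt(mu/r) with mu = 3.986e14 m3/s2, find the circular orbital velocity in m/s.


V = sqrt(3.986e14 / 6818000) = 7646 m/s

7646 m/s


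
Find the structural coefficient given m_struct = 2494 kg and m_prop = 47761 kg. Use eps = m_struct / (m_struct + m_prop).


eps = 2494 / (2494 + 47761) = 0.0496

0.0496


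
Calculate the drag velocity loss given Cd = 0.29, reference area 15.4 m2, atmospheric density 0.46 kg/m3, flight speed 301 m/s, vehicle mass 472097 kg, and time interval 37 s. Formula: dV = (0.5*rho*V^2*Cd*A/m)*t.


D = 0.5 * 0.46 * 301^2 * 0.29 * 15.4 = 93063.54 N
a = 93063.54 / 472097 = 0.1971 m/s2
dV = 0.1971 * 37 = 7.3 m/s

7.3 m/s


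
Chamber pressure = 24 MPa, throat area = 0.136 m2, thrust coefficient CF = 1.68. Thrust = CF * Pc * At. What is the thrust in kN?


F = 1.68 * 24e6 * 0.136 = 5.4835e+06 N = 5483.5 kN

5483.5 kN


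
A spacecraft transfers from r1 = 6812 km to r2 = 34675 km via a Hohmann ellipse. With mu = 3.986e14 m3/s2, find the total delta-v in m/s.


V1 = sqrt(mu/r1) = 7649.47 m/s
dV1 = V1*(sqrt(2*r2/(r1+r2)) - 1) = 2240.58 m/s
V2 = sqrt(mu/r2) = 3390.47 m/s
dV2 = V2*(1 - sqrt(2*r1/(r1+r2))) = 1447.55 m/s
Total dV = 3688 m/s

3688 m/s


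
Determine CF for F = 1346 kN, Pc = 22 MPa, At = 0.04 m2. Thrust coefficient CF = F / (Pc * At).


CF = 1346000 / (22e6 * 0.04) = 1.53

1.53


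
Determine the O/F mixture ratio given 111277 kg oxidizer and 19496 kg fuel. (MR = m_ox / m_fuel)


MR = 111277 / 19496 = 5.71

5.71


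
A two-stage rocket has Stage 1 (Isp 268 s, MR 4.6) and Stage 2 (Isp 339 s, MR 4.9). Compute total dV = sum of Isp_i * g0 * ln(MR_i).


dV1 = 268 * 9.81 * ln(4.6) = 4012.1 m/s
dV2 = 339 * 9.81 * ln(4.9) = 5285.1 m/s
Total dV = 4012.1 + 5285.1 = 9297.2 m/s ~ 9297 m/s

9297 m/s


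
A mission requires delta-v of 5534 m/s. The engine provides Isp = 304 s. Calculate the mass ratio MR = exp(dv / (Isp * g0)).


Ve = 304 * 9.81 = 2982.24 m/s
MR = exp(5534 / 2982.24) = 6.396

6.396


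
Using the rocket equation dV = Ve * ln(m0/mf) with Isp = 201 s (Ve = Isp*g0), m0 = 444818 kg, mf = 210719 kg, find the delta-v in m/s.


Ve = 201 * 9.81 = 1971.81 m/s
dV = 1971.81 * ln(444818/210719) = 1473 m/s

1473 m/s


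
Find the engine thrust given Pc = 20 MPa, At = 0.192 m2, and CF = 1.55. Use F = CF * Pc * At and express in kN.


F = 1.55 * 20e6 * 0.192 = 5.9520e+06 N = 5952.0 kN

5952.0 kN


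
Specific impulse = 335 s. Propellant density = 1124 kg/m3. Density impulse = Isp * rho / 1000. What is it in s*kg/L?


rho*Isp = 335 * 1124 / 1000 = 377 s*kg/L

377 s*kg/L


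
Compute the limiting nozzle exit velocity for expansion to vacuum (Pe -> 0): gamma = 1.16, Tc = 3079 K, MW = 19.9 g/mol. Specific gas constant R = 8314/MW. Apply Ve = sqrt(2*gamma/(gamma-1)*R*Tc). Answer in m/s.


R = 8314 / 19.9 = 417.79 J/(kg.K)
Ve = sqrt(2 * 1.16 / (1.16 - 1) * 417.79 * 3079) = 4319 m/s

4319 m/s


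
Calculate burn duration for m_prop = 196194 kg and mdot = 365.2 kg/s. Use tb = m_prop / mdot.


tb = 196194 / 365.2 = 537.2 s

537.2 s


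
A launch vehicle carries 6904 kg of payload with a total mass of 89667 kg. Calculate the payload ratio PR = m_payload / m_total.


PR = 6904 / 89667 = 0.077

0.077


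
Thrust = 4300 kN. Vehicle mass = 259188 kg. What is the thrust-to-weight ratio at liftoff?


TWR = 4300000 / (259188 * 9.81) = 1.69

1.69


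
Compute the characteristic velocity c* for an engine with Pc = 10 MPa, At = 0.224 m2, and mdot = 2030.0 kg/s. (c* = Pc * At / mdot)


c* = 10e6 * 0.224 / 2030.0 = 1103 m/s

1103 m/s


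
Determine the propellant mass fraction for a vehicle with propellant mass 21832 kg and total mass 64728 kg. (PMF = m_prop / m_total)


PMF = 21832 / 64728 = 0.337

0.337


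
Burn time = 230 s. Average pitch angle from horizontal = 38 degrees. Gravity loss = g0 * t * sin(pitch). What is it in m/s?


GL = 9.81 * 230 * sin(38 deg) = 1389 m/s

1389 m/s
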